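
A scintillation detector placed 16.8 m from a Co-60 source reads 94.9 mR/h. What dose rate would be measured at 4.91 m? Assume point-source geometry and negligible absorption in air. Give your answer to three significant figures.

Intensity scales as (d₁/d₂)², so scaling from 16.8 m to 4.91 m:
(16.8/4.91)² = 11.71, so 94.9 × 11.71 = 1111 mR/h.

1110 mR/h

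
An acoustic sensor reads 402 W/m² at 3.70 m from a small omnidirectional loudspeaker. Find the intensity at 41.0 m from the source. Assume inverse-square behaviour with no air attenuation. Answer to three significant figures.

Since intensity falls as 1/r², the rate at 41.0 m is
(3.70/41.0)² = 0.008144, so 402 × 0.008144 = 3.274 W/m².

3.27 W/m²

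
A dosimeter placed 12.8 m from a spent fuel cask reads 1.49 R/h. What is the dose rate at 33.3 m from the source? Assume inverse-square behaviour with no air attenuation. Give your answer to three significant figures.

Since intensity falls as 1/r², scaling from 12.8 m to 33.3 m:
(12.8/33.3)² = 0.1478, so 1.49 × 0.1478 = 0.2202 R/h.

0.220 R/h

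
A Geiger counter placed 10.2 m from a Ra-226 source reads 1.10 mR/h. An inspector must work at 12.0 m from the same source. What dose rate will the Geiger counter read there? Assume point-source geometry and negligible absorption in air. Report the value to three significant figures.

0.795 mR/h

Applying the 1/r² law, scaling from 10.2 m to 12.0 m:
(10.2/12.0)² = 0.7225, so 1.10 × 0.7225 = 0.7948 mR/h.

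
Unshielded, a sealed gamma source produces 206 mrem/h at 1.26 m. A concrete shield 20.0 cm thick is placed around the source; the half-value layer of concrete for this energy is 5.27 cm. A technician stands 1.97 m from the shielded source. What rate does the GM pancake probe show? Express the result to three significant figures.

6.07 mrem/h

Distance alone: 206 × (1.26/1.97)² = 206 × 0.4091 = 84.27 mrem/h.
Shield: 20.0/5.27 = 3.795 half-value layers → attenuation 2^(−3.795) = 0.07204.
Combined: 84.27 × 0.07204 = 6.071 mrem/h.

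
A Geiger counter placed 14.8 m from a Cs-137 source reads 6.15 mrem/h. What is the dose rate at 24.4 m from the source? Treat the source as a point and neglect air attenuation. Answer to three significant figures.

2.26 mrem/h

By the inverse-square law, scaling from 14.8 m to 24.4 m:
(14.8/24.4)² = 0.3679, so 6.15 × 0.3679 = 2.263 mrem/h.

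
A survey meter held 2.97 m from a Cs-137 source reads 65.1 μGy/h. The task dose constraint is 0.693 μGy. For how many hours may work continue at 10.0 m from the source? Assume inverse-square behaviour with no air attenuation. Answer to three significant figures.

0.121 h

Applying the 1/r² law, rate at 10.0 m:
(2.97/10.0)² = 0.08821, so 65.1 × 0.08821 = 5.742 μGy/h.
Stay time = 0.693 μGy ÷ 5.742 μGy/h = 0.1207 h.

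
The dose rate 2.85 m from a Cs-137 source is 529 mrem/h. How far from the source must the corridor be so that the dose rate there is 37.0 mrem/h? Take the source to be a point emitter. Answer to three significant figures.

10.8 m

Since intensity falls as 1/r², d₂ = d₁·√(I₁/I₂).
I₁/I₂ = 529/37.0 = 14.30, so d₂ = 2.85 × √14.30 = 10.78 m.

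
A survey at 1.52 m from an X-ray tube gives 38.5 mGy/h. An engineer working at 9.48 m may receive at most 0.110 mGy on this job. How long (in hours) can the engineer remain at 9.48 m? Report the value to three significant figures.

0.111 h

Using I₁d₁² = I₂d₂², rate at 9.48 m:
(1.52/9.48)² = 0.02571, so 38.5 × 0.02571 = 0.9898 mGy/h.
Stay time = 0.110 mGy ÷ 0.9898 mGy/h = 0.1111 h.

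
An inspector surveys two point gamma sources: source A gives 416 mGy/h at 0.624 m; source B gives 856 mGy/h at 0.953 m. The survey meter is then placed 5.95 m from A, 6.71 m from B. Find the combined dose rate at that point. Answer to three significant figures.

21.8 mGy/h

Each source contributes Iᵢ·(dᵢ/rᵢ)²; contributions add.
A: 416 × (0.624/5.95)² = 4.575 mGy/h
B: 856 × (0.953/6.71)² = 17.27 mGy/h
Total = 4.575 + 17.27 = 21.84 mGy/h.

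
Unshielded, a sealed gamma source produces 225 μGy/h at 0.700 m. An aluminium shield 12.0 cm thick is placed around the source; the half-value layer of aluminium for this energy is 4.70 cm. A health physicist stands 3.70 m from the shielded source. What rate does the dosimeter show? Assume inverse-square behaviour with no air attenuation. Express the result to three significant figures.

1.37 μGy/h

Distance alone: 225 × (0.700/3.70)² = 225 × 0.03579 = 8.053 μGy/h.
Shield: 12.0/4.70 = 2.553 half-value layers → attenuation 2^(−2.553) = 0.1704.
Combined: 8.053 × 0.1704 = 1.372 μGy/h.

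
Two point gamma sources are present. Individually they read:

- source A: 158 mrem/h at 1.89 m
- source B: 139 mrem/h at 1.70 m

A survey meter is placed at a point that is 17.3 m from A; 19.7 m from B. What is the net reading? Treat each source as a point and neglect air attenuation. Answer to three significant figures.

Each source contributes Iᵢ·(dᵢ/rᵢ)²; contributions add.
A: 158 × (1.89/17.3)² = 1.886 mrem/h
B: 139 × (1.70/19.7)² = 1.035 mrem/h
Total = 1.886 + 1.035 = 2.921 mrem/h.

2.92 mrem/h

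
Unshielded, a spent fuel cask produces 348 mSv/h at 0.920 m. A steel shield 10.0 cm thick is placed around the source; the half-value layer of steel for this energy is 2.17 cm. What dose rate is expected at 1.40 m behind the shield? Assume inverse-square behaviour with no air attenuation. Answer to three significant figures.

6.16 mSv/h

Distance alone: (0.920/1.40)² = 0.4318, so 348 × 0.4318 = 150.3 mSv/h.
Shield: 10.0/2.17 = 4.608 half-value layers → attenuation 2^(−4.608) = 0.04101.
Combined: 150.3 × 0.04101 = 6.164 mSv/h.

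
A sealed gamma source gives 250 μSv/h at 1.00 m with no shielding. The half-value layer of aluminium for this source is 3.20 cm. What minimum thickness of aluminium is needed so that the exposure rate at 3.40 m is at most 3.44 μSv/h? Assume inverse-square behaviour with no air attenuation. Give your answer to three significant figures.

8.49 cm

At 3.40 m, distance alone gives 250 × (1.00/3.40)² = 250 × 0.08651 = 21.63 μSv/h.
Further attenuation needed: 21.63/3.44 = 6.288.
n = log₂(6.288) = 2.653 half-value layers.
Thickness = 2.653 × 3.20 cm = 8.490 cm.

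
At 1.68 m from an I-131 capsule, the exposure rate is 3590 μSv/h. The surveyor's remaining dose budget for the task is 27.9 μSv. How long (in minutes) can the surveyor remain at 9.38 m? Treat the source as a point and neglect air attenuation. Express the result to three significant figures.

Since intensity falls as 1/r², rate at 9.38 m:
3590 × (1.68/9.38)² = 3590 × 0.03208 = 115.2 μSv/h.
Stay time = 27.9 μSv ÷ 115.2 μSv/h = 0.2422 h = 14.53 min.

14.5 min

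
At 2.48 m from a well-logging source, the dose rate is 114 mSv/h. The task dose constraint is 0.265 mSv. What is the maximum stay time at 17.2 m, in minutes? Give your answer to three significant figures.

Applying the 1/r² law, rate at 17.2 m:
(2.48/17.2)² = 0.02079, so 114 × 0.02079 = 2.370 mSv/h.
Stay time = 0.265 mSv ÷ 2.370 mSv/h = 0.1118 h = 6.708 min.

6.71 min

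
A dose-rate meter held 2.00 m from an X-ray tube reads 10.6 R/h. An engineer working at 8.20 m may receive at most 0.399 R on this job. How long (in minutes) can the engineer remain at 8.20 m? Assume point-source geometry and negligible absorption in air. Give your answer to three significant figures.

Since intensity falls as 1/r², rate at 8.20 m:
10.6 × (2.00/8.20)² = 10.6 × 0.05949 = 0.6306 R/h.
Stay time = 0.399 R ÷ 0.6306 R/h = 0.6327 h = 37.96 min.

38.0 min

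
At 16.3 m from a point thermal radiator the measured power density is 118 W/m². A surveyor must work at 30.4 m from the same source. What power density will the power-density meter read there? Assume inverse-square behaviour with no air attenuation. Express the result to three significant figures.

33.9 W/m²

Intensity scales as (d₁/d₂)², so scaling from 16.3 m to 30.4 m:
(16.3/30.4)² = 0.2875, so 118 × 0.2875 = 33.92 W/m².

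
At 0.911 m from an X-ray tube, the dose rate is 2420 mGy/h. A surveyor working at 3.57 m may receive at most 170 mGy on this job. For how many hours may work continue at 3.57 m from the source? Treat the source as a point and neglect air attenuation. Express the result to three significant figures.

1.08 h

Applying the 1/r² law, rate at 3.57 m:
(0.911/3.57)² = 0.06512, so 2420 × 0.06512 = 157.6 mGy/h.
Stay time = 170 mGy ÷ 157.6 mGy/h = 1.079 h.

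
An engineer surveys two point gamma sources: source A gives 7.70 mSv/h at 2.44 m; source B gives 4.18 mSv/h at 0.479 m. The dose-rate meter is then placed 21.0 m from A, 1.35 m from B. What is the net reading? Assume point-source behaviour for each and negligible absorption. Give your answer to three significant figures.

0.630 mSv/h

By superposition, sum each source's inverse-square contribution:
A: 7.70 × (2.44/21.0)² = 0.1040 mSv/h
B: 4.18 × (0.479/1.35)² = 0.5262 mSv/h
Total = 0.1040 + 0.5262 = 0.6302 mSv/h.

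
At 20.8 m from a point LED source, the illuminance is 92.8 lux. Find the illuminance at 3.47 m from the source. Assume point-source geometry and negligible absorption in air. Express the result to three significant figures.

By the inverse-square law, the rate at 3.47 m is
(20.8/3.47)² = 35.93, so 92.8 × 35.93 = 3334 lux.

3330 lux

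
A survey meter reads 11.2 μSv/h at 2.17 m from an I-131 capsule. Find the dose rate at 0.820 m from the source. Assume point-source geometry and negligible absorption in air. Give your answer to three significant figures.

78.4 μSv/h

Applying the 1/r² law, the rate at 0.820 m is
(2.17/0.820)² = 7.003, so 11.2 × 7.003 = 78.43 μSv/h.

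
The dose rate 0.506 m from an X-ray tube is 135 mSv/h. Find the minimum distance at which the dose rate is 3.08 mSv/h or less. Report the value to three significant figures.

3.35 m

Using I₁d₁² = I₂d₂², d₂ = d₁·√(I₁/I₂).
I₁/I₂ = 135/3.08 = 43.83, so d₂ = 0.506 × √43.83 = 3.350 m.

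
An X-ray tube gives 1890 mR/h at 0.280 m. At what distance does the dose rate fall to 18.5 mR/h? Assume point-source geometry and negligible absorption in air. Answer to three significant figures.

2.83 m

Using I₁d₁² = I₂d₂², d₂ = d₁·√(I₁/I₂).
I₁/I₂ = 1890/18.5 = 102.2, so d₂ = 0.280 × √102.2 = 2.831 m.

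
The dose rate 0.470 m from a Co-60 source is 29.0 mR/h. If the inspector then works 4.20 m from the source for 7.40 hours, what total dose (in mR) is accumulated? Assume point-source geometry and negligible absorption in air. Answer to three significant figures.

Intensity scales as (d₁/d₂)², so rate at 4.20 m:
29.0 × (0.470/4.20)² = 29.0 × 0.01252 = 0.3631 mR/h.
Dose = rate × time = 0.3631 mR/h × 7.400 h = 2.687 mR.

2.69 mR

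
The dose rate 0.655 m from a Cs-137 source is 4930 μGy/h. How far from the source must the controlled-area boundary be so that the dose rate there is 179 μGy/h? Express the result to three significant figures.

3.44 m

Since intensity falls as 1/r², d₂ = d₁·√(I₁/I₂).
I₁/I₂ = 4930/179 = 27.54, so d₂ = 0.655 × √27.54 = 3.437 m.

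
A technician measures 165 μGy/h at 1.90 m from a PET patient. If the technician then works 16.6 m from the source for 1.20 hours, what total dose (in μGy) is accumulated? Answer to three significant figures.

2.59 μGy

Applying the 1/r² law, rate at 16.6 m:
(1.90/16.6)² = 0.01310, so 165 × 0.01310 = 2.162 μGy/h.
Dose = rate × time = 2.162 μGy/h × 1.200 h = 2.594 μGy.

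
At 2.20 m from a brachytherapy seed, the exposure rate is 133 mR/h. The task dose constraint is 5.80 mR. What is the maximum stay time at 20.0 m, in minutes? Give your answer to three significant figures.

Since intensity falls as 1/r², rate at 20.0 m:
(2.20/20.0)² = 0.01210, so 133 × 0.01210 = 1.609 mR/h.
Stay time = 5.80 mR ÷ 1.609 mR/h = 3.605 h = 216.3 min.

216 min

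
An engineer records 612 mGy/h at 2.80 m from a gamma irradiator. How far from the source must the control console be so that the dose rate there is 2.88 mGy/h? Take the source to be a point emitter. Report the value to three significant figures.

40.8 m

Applying the 1/r² law, d₂ = d₁·√(I₁/I₂).
I₁/I₂ = 612/2.88 = 212.5, so d₂ = 2.80 × √212.5 = 40.82 m.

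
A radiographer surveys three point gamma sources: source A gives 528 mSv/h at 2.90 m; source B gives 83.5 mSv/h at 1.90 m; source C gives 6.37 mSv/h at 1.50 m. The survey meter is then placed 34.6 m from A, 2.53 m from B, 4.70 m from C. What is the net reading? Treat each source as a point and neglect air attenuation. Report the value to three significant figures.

Each source contributes Iᵢ·(dᵢ/rᵢ)²; contributions add.
A: 528 × (2.90/34.6)² = 3.709 mSv/h
B: 83.5 × (1.90/2.53)² = 47.09 mSv/h
C: 6.37 × (1.50/4.70)² = 0.6488 mSv/h
Total = 3.709 + 47.09 + 0.6488 = 51.45 mSv/h.

51.5 mSv/h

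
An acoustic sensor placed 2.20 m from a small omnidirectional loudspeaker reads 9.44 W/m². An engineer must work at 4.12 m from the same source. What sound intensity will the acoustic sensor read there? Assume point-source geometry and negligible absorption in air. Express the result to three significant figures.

Using I₁d₁² = I₂d₂², scaling from 2.20 m to 4.12 m:
9.44 × (2.20/4.12)² = 9.44 × 0.2851 = 2.691 W/m².

2.69 W/m²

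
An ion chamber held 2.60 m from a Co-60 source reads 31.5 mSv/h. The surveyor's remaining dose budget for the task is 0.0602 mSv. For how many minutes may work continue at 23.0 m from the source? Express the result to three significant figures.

8.97 min

Intensity scales as (d₁/d₂)², so rate at 23.0 m:
31.5 × (2.60/23.0)² = 31.5 × 0.01278 = 0.4026 mSv/h.
Stay time = 0.0602 mSv ÷ 0.4026 mSv/h = 0.1495 h = 8.970 min.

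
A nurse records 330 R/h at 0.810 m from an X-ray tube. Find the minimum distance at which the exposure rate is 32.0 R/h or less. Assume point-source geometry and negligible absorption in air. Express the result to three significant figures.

Intensity scales as (d₁/d₂)², so d₂ = d₁·√(I₁/I₂).
I₁/I₂ = 330/32.0 = 10.31, so d₂ = 0.810 × √10.31 = 2.601 m.

2.60 m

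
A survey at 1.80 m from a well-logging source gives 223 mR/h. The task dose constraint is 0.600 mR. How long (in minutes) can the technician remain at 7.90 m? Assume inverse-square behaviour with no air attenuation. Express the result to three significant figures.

Applying the 1/r² law, rate at 7.90 m:
(1.80/7.90)² = 0.05191, so 223 × 0.05191 = 11.58 mR/h.
Stay time = 0.600 mR ÷ 11.58 mR/h = 0.05181 h = 3.109 min.

3.11 min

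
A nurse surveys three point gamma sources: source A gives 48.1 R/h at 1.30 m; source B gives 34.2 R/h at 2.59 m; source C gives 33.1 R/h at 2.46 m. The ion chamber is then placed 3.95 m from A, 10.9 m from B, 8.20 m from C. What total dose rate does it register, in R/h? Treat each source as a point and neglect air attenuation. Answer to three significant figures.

By superposition, sum each source's inverse-square contribution:
A: 48.1 × (1.30/3.95)² = 5.210 R/h
B: 34.2 × (2.59/10.9)² = 1.931 R/h
C: 33.1 × (2.46/8.20)² = 2.979 R/h
Total = 5.210 + 1.931 + 2.979 = 10.12 R/h.

10.1 R/h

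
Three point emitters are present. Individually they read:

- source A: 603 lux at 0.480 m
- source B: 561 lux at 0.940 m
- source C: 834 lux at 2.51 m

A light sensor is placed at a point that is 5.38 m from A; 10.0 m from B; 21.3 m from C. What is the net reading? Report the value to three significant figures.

Each source contributes Iᵢ·(dᵢ/rᵢ)²; contributions add.
A: 603 × (0.480/5.38)² = 4.800 lux
B: 561 × (0.940/10.0)² = 4.957 lux
C: 834 × (2.51/21.3)² = 11.58 lux
Total = 4.800 + 4.957 + 11.58 = 21.34 lux.

21.3 lux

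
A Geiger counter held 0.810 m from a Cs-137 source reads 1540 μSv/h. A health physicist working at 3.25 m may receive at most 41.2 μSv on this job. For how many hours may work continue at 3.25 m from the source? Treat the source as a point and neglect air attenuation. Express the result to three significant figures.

Intensity scales as (d₁/d₂)², so rate at 3.25 m:
(0.810/3.25)² = 0.06212, so 1540 × 0.06212 = 95.66 μSv/h.
Stay time = 41.2 μSv ÷ 95.66 μSv/h = 0.4307 h.

0.431 h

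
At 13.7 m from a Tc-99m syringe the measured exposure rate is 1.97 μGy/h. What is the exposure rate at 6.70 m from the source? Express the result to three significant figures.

Since intensity falls as 1/r², scaling from 13.7 m to 6.70 m:
1.97 × (13.7/6.70)² = 1.97 × 4.181 = 8.237 μGy/h.

8.24 μGy/h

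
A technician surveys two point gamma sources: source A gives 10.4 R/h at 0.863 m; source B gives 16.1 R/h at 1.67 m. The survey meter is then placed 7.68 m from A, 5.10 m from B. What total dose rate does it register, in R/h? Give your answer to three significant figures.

1.86 R/h

By superposition, sum each source's inverse-square contribution:
A: 10.4 × (0.863/7.68)² = 0.1313 R/h
B: 16.1 × (1.67/5.10)² = 1.726 R/h
Total = 0.1313 + 1.726 = 1.857 R/h.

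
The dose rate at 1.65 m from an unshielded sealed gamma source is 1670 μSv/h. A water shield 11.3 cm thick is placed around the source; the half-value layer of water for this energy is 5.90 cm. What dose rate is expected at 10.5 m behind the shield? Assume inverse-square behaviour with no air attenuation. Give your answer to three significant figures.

10.9 μSv/h

Distance alone: 1670 × (1.65/10.5)² = 1670 × 0.02469 = 41.23 μSv/h.
Shield: 11.3/5.90 = 1.915 half-value layers → attenuation 2^(−1.915) = 0.2652.
Combined: 41.23 × 0.2652 = 10.93 μSv/h.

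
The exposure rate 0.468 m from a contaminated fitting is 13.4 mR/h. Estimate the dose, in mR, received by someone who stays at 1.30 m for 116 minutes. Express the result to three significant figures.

3.36 mR

Intensity scales as (d₁/d₂)², so rate at 1.30 m:
(0.468/1.30)² = 0.1296, so 13.4 × 0.1296 = 1.737 mR/h.
Dose = rate × time = 1.737 mR/h × 1.933 h = 3.358 mR.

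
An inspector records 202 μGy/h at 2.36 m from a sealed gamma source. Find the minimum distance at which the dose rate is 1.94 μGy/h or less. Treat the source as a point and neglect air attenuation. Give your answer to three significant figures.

Since intensity falls as 1/r², d₂ = d₁·√(I₁/I₂).
I₁/I₂ = 202/1.94 = 104.1, so d₂ = 2.36 × √104.1 = 24.08 m.

24.1 m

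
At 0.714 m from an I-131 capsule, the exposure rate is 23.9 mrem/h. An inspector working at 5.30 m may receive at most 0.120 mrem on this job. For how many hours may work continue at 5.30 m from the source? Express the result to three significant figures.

0.277 h

Using I₁d₁² = I₂d₂², rate at 5.30 m:
23.9 × (0.714/5.30)² = 23.9 × 0.01815 = 0.4338 mrem/h.
Stay time = 0.120 mrem ÷ 0.4338 mrem/h = 0.2766 h.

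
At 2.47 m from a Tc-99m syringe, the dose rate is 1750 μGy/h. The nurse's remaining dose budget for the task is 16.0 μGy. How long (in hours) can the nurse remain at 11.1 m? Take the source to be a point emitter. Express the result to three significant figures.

0.185 h

Intensity scales as (d₁/d₂)², so rate at 11.1 m:
1750 × (2.47/11.1)² = 1750 × 0.04952 = 86.66 μGy/h.
Stay time = 16.0 μGy ÷ 86.66 μGy/h = 0.1846 h.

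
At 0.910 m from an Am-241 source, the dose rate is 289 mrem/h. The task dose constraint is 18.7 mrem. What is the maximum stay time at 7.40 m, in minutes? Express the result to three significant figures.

By the inverse-square law, rate at 7.40 m:
289 × (0.910/7.40)² = 289 × 0.01512 = 4.370 mrem/h.
Stay time = 18.7 mrem ÷ 4.370 mrem/h = 4.279 h = 256.7 min.

257 min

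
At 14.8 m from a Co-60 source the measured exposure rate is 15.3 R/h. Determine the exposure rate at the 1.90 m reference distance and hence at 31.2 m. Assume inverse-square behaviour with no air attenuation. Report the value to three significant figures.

928 R/h; 3.44 R/h

Applying the 1/r² law,
At 1.90 m: 15.3 × (14.8/1.90)² = 15.3 × 60.68 = 928.4 R/h
At 31.2 m: 928.4 × (1.90/31.2)² = 928.4 × 0.003708 = 3.443 R/h.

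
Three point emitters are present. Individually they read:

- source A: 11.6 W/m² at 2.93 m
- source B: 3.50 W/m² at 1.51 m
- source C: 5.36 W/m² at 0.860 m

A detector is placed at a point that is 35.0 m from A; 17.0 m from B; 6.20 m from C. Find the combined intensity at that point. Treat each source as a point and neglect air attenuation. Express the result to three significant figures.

Each source contributes Iᵢ·(dᵢ/rᵢ)²; contributions add.
A: 11.6 × (2.93/35.0)² = 0.08129 W/m²
B: 3.50 × (1.51/17.0)² = 0.02761 W/m²
C: 5.36 × (0.860/6.20)² = 0.1031 W/m²
Total = 0.08129 + 0.02761 + 0.1031 = 0.2120 W/m².

0.212 W/m²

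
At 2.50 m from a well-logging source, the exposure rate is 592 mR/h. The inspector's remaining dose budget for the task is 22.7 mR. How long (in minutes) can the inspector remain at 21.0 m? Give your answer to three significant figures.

Since intensity falls as 1/r², rate at 21.0 m:
(2.50/21.0)² = 0.01417, so 592 × 0.01417 = 8.389 mR/h.
Stay time = 22.7 mR ÷ 8.389 mR/h = 2.706 h = 162.4 min.

162 min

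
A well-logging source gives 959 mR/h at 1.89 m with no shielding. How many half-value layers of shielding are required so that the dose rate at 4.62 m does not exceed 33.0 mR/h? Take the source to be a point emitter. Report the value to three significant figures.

At 4.62 m, distance alone gives (1.89/4.62)² = 0.1674, so 959 × 0.1674 = 160.5 mR/h.
Further attenuation needed: 160.5/33.0 = 4.864.
n = log₂(4.864) = 2.282 half-value layers.

2.28 half-value layers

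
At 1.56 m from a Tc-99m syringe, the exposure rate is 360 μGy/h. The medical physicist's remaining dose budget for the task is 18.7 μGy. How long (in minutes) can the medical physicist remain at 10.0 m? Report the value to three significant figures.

128 min

Using I₁d₁² = I₂d₂², rate at 10.0 m:
(1.56/10.0)² = 0.02434, so 360 × 0.02434 = 8.762 μGy/h.
Stay time = 18.7 μGy ÷ 8.762 μGy/h = 2.134 h = 128.0 min.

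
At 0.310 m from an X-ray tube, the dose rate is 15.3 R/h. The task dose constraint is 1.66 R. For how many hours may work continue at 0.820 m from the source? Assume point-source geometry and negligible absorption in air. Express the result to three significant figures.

0.759 h

Using I₁d₁² = I₂d₂², rate at 0.820 m:
15.3 × (0.310/0.820)² = 15.3 × 0.1429 = 2.186 R/h.
Stay time = 1.66 R ÷ 2.186 R/h = 0.7594 h.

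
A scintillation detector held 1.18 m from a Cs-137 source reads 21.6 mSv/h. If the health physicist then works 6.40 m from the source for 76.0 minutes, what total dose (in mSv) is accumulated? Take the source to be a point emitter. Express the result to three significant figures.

0.930 mSv

By the inverse-square law, rate at 6.40 m:
(1.18/6.40)² = 0.03399, so 21.6 × 0.03399 = 0.7342 mSv/h.
Dose = rate × time = 0.7342 mSv/h × 1.267 h = 0.9302 mSv.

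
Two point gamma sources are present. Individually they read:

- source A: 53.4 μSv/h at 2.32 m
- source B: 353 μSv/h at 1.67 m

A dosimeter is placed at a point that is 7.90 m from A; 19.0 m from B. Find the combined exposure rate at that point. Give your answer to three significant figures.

7.33 μSv/h

Each source contributes Iᵢ·(dᵢ/rᵢ)²; contributions add.
A: 53.4 × (2.32/7.90)² = 4.605 μSv/h
B: 353 × (1.67/19.0)² = 2.727 μSv/h
Total = 4.605 + 2.727 = 7.332 μSv/h.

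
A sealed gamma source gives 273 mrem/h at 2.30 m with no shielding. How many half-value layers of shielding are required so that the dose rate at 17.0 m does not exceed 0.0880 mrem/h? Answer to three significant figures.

At 17.0 m, distance alone gives (2.30/17.0)² = 0.01830, so 273 × 0.01830 = 4.996 mrem/h.
Further attenuation needed: 4.996/0.0880 = 56.77.
n = log₂(56.77) = 5.827 half-value layers.

5.83 half-value layers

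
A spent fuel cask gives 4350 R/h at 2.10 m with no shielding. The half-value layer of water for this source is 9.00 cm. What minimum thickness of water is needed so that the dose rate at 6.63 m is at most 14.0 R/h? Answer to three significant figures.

At 6.63 m, distance alone gives (2.10/6.63)² = 0.1003, so 4350 × 0.1003 = 436.3 R/h.
Further attenuation needed: 436.3/14.0 = 31.16.
n = log₂(31.16) = 4.962 half-value layers.
Thickness = 4.962 × 9.00 cm = 44.66 cm.

44.7 cm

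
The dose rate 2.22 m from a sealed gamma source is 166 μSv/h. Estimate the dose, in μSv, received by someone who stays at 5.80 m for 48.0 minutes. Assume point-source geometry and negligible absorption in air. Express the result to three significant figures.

19.5 μSv

Using I₁d₁² = I₂d₂², rate at 5.80 m:
166 × (2.22/5.80)² = 166 × 0.1465 = 24.32 μSv/h.
Dose = rate × time = 24.32 μSv/h × 0.8000 h = 19.46 μSv.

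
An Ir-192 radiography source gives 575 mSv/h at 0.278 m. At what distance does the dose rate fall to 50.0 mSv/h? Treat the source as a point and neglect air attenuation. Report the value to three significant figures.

Using I₁d₁² = I₂d₂², d₂ = d₁·√(I₁/I₂).
I₁/I₂ = 575/50.0 = 11.50, so d₂ = 0.278 × √11.50 = 0.9427 m.

0.943 m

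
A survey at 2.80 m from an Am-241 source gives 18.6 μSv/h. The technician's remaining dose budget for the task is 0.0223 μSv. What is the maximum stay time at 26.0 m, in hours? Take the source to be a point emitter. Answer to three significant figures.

Using I₁d₁² = I₂d₂², rate at 26.0 m:
18.6 × (2.80/26.0)² = 18.6 × 0.01160 = 0.2158 μSv/h.
Stay time = 0.0223 μSv ÷ 0.2158 μSv/h = 0.1033 h.

0.103 h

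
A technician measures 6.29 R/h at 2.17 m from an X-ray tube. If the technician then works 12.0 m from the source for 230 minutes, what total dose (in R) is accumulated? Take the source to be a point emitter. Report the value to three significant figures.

By the inverse-square law, rate at 12.0 m:
6.29 × (2.17/12.0)² = 6.29 × 0.03270 = 0.2057 R/h.
Dose = rate × time = 0.2057 R/h × 3.833 h = 0.7884 R.

0.788 R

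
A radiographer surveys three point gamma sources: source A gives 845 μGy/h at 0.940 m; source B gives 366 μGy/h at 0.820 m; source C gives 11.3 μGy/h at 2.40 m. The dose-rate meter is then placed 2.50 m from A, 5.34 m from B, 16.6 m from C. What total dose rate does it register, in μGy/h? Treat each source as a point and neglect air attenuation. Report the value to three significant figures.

128 μGy/h

By superposition, sum each source's inverse-square contribution:
A: 845 × (0.940/2.50)² = 119.5 μGy/h
B: 366 × (0.820/5.34)² = 8.630 μGy/h
C: 11.3 × (2.40/16.6)² = 0.2362 μGy/h
Total = 119.5 + 8.630 + 0.2362 = 128.4 μGy/h.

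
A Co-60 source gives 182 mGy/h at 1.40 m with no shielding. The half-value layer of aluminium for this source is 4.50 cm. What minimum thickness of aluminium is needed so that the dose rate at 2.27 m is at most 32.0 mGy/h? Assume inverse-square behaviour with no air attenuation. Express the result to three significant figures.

5.01 cm

At 2.27 m, distance alone gives 182 × (1.40/2.27)² = 182 × 0.3804 = 69.23 mGy/h.
Further attenuation needed: 69.23/32.0 = 2.163.
n = log₂(2.163) = 1.113 half-value layers.
Thickness = 1.113 × 4.50 cm = 5.008 cm.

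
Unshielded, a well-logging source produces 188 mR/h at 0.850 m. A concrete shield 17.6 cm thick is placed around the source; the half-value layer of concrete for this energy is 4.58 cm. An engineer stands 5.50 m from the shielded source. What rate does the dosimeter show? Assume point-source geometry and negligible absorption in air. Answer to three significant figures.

0.313 mR/h

Distance alone: (0.850/5.50)² = 0.02388, so 188 × 0.02388 = 4.489 mR/h.
Shield: 17.6/4.58 = 3.843 half-value layers → attenuation 2^(−3.843) = 0.06969.
Combined: 4.489 × 0.06969 = 0.3128 mR/h.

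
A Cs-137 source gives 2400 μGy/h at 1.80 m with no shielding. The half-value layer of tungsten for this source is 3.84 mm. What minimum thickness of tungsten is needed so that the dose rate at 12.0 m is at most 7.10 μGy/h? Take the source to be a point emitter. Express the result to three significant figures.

11.2 mm

At 12.0 m, distance alone gives (1.80/12.0)² = 0.02250, so 2400 × 0.02250 = 54.00 μGy/h.
Further attenuation needed: 54.00/7.10 = 7.606.
n = log₂(7.606) = 2.927 half-value layers.
Thickness = 2.927 × 3.84 mm = 11.24 mm.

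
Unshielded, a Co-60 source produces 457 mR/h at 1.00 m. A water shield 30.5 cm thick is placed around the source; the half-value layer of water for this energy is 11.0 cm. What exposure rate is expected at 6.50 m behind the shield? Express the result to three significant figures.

Distance alone: (1.00/6.50)² = 0.02367, so 457 × 0.02367 = 10.82 mR/h.
Shield: 30.5/11.0 = 2.773 half-value layers → attenuation 2^(−2.773) = 0.1463.
Combined: 10.82 × 0.1463 = 1.583 mR/h.

1.58 mR/h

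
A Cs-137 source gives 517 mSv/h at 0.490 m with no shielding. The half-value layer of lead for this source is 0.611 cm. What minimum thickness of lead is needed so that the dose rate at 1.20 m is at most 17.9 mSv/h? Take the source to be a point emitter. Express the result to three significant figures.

At 1.20 m, distance alone gives 517 × (0.490/1.20)² = 517 × 0.1667 = 86.18 mSv/h.
Further attenuation needed: 86.18/17.9 = 4.815.
n = log₂(4.815) = 2.268 half-value layers.
Thickness = 2.268 × 0.611 cm = 1.386 cm.

1.39 cm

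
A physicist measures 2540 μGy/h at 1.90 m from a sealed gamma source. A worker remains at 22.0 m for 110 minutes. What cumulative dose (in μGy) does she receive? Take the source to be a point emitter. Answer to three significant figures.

34.7 μGy

Since intensity falls as 1/r², rate at 22.0 m:
2540 × (1.90/22.0)² = 2540 × 0.007459 = 18.95 μGy/h.
Dose = rate × time = 18.95 μGy/h × 1.833 h = 34.74 μGy.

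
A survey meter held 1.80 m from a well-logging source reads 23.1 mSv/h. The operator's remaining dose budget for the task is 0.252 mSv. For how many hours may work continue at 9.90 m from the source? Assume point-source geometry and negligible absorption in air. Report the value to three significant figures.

Applying the 1/r² law, rate at 9.90 m:
(1.80/9.90)² = 0.03306, so 23.1 × 0.03306 = 0.7637 mSv/h.
Stay time = 0.252 mSv ÷ 0.7637 mSv/h = 0.3300 h.

0.330 h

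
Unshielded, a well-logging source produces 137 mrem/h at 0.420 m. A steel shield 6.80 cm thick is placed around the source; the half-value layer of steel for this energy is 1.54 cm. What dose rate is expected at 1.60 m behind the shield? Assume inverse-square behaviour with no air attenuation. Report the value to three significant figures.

Distance alone: 137 × (0.420/1.60)² = 137 × 0.06891 = 9.441 mrem/h.
Shield: 6.80/1.54 = 4.416 half-value layers → attenuation 2^(−4.416) = 0.04684.
Combined: 9.441 × 0.04684 = 0.4422 mrem/h.

0.442 mrem/h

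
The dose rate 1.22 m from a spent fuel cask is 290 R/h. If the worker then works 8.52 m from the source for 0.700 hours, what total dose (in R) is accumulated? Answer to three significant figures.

Since intensity falls as 1/r², rate at 8.52 m:
(1.22/8.52)² = 0.02050, so 290 × 0.02050 = 5.945 R/h.
Dose = rate × time = 5.945 R/h × 0.7000 h = 4.162 R.

4.16 R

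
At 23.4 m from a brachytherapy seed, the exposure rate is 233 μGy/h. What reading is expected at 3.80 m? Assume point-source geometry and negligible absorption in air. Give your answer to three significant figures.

8840 μGy/h

Since intensity falls as 1/r², the rate at 3.80 m is
(23.4/3.80)² = 37.92, so 233 × 37.92 = 8835 μGy/h.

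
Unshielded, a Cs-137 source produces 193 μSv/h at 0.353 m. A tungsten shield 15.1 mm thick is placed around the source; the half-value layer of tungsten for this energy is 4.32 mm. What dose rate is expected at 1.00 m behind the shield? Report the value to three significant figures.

Distance alone: 193 × (0.353/1.00)² = 193 × 0.1246 = 24.05 μSv/h.
Shield: 15.1/4.32 = 3.495 half-value layers → attenuation 2^(−3.495) = 0.08870.
Combined: 24.05 × 0.08870 = 2.133 μSv/h.

2.13 μSv/h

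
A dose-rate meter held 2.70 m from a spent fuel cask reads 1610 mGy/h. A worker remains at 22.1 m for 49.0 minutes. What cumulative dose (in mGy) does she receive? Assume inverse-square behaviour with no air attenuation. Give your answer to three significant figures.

Applying the 1/r² law, rate at 22.1 m:
1610 × (2.70/22.1)² = 1610 × 0.01493 = 24.04 mGy/h.
Dose = rate × time = 24.04 mGy/h × 0.8167 h = 19.63 mGy.

19.6 mGy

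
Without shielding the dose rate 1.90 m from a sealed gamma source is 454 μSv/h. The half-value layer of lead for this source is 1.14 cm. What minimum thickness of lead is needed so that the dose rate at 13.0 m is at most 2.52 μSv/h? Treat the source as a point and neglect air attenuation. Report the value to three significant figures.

2.22 cm

At 13.0 m, distance alone gives (1.90/13.0)² = 0.02136, so 454 × 0.02136 = 9.697 μSv/h.
Further attenuation needed: 9.697/2.52 = 3.848.
n = log₂(3.848) = 1.944 half-value layers.
Thickness = 1.944 × 1.14 cm = 2.216 cm.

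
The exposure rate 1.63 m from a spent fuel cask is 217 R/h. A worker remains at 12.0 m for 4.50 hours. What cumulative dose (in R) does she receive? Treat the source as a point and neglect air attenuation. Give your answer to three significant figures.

Intensity scales as (d₁/d₂)², so rate at 12.0 m:
(1.63/12.0)² = 0.01845, so 217 × 0.01845 = 4.004 R/h.
Dose = rate × time = 4.004 R/h × 4.500 h = 18.02 R.

18.0 R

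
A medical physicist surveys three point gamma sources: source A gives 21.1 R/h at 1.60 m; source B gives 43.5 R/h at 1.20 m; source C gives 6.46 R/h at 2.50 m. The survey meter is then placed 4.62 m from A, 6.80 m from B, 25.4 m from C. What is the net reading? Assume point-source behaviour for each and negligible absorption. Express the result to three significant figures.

By superposition, sum each source's inverse-square contribution:
A: 21.1 × (1.60/4.62)² = 2.531 R/h
B: 43.5 × (1.20/6.80)² = 1.355 R/h
C: 6.46 × (2.50/25.4)² = 0.06258 R/h
Total = 2.531 + 1.355 + 0.06258 = 3.949 R/h.

3.95 R/h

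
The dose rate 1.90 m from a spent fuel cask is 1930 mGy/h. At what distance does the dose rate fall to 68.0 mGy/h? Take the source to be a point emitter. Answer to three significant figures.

10.1 m

Applying the 1/r² law, d₂ = d₁·√(I₁/I₂).
I₁/I₂ = 1930/68.0 = 28.38, so d₂ = 1.90 × √28.38 = 10.12 m.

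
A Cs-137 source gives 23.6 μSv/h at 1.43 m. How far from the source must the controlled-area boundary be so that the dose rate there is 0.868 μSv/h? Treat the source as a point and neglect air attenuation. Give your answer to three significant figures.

Using I₁d₁² = I₂d₂², d₂ = d₁·√(I₁/I₂).
I₁/I₂ = 23.6/0.868 = 27.19, so d₂ = 1.43 × √27.19 = 7.457 m.

7.46 m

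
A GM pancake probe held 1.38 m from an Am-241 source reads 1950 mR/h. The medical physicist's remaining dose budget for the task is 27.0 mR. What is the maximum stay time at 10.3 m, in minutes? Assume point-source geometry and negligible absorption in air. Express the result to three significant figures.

Intensity scales as (d₁/d₂)², so rate at 10.3 m:
(1.38/10.3)² = 0.01795, so 1950 × 0.01795 = 35.00 mR/h.
Stay time = 27.0 mR ÷ 35.00 mR/h = 0.7714 h = 46.28 min.

46.3 min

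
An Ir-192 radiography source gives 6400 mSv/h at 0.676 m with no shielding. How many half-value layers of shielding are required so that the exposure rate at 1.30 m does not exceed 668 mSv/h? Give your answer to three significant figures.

1.37 half-value layers

At 1.30 m, distance alone gives 6400 × (0.676/1.30)² = 6400 × 0.2704 = 1731 mSv/h.
Further attenuation needed: 1731/668 = 2.591.
n = log₂(2.591) = 1.374 half-value layers.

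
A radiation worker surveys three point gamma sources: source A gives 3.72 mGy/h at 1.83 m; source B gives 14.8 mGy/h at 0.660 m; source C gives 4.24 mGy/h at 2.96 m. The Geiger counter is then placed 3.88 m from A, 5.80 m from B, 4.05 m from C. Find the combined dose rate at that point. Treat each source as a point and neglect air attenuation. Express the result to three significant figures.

3.28 mGy/h

By superposition, sum each source's inverse-square contribution:
A: 3.72 × (1.83/3.88)² = 0.8275 mGy/h
B: 14.8 × (0.660/5.80)² = 0.1916 mGy/h
C: 4.24 × (2.96/4.05)² = 2.265 mGy/h
Total = 0.8275 + 0.1916 + 2.265 = 3.284 mGy/h.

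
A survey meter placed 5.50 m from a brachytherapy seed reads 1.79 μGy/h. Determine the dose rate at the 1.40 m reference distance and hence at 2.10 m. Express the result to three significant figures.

Since intensity falls as 1/r²,
At 1.40 m: (5.50/1.40)² = 15.43, so 1.79 × 15.43 = 27.62 μGy/h
At 2.10 m: (1.40/2.10)² = 0.4444, so 27.62 × 0.4444 = 12.27 μGy/h.

27.6 μGy/h; 12.3 μGy/h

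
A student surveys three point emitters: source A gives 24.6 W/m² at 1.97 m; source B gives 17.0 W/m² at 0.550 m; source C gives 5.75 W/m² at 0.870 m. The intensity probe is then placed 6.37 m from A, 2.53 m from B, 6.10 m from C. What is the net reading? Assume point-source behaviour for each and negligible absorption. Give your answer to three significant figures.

3.27 W/m²

By superposition, sum each source's inverse-square contribution:
A: 24.6 × (1.97/6.37)² = 2.353 W/m²
B: 17.0 × (0.550/2.53)² = 0.8034 W/m²
C: 5.75 × (0.870/6.10)² = 0.1170 W/m²
Total = 2.353 + 0.8034 + 0.1170 = 3.273 W/m².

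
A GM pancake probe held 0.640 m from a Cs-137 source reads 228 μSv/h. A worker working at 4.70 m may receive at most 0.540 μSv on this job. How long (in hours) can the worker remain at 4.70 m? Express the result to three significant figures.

0.128 h

Using I₁d₁² = I₂d₂², rate at 4.70 m:
228 × (0.640/4.70)² = 228 × 0.01854 = 4.227 μSv/h.
Stay time = 0.540 μSv ÷ 4.227 μSv/h = 0.1278 h.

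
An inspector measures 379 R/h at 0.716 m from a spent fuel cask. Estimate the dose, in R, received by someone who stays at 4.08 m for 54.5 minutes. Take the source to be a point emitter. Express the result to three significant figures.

By the inverse-square law, rate at 4.08 m:
379 × (0.716/4.08)² = 379 × 0.03080 = 11.67 R/h.
Dose = rate × time = 11.67 R/h × 0.9083 h = 10.60 R.

10.6 R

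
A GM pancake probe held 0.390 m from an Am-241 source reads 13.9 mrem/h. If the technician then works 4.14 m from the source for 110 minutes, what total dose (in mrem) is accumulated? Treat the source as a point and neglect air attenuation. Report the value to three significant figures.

0.226 mrem

Applying the 1/r² law, rate at 4.14 m:
13.9 × (0.390/4.14)² = 13.9 × 0.008874 = 0.1233 mrem/h.
Dose = rate × time = 0.1233 mrem/h × 1.833 h = 0.2260 mrem.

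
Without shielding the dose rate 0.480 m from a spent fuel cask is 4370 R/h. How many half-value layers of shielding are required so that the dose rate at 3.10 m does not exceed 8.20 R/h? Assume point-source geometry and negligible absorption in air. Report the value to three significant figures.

3.68 half-value layers

At 3.10 m, distance alone gives (0.480/3.10)² = 0.02398, so 4370 × 0.02398 = 104.8 R/h.
Further attenuation needed: 104.8/8.20 = 12.78.
n = log₂(12.78) = 3.676 half-value layers.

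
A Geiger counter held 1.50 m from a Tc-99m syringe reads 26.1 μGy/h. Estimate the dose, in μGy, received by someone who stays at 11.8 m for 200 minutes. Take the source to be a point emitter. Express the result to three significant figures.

1.41 μGy

Intensity scales as (d₁/d₂)², so rate at 11.8 m:
(1.50/11.8)² = 0.01616, so 26.1 × 0.01616 = 0.4218 μGy/h.
Dose = rate × time = 0.4218 μGy/h × 3.333 h = 1.406 μGy.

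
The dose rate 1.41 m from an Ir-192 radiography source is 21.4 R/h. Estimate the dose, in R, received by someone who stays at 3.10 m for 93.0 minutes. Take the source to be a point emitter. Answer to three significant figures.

6.86 R

Since intensity falls as 1/r², rate at 3.10 m:
(1.41/3.10)² = 0.2069, so 21.4 × 0.2069 = 4.428 R/h.
Dose = rate × time = 4.428 R/h × 1.550 h = 6.863 R.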